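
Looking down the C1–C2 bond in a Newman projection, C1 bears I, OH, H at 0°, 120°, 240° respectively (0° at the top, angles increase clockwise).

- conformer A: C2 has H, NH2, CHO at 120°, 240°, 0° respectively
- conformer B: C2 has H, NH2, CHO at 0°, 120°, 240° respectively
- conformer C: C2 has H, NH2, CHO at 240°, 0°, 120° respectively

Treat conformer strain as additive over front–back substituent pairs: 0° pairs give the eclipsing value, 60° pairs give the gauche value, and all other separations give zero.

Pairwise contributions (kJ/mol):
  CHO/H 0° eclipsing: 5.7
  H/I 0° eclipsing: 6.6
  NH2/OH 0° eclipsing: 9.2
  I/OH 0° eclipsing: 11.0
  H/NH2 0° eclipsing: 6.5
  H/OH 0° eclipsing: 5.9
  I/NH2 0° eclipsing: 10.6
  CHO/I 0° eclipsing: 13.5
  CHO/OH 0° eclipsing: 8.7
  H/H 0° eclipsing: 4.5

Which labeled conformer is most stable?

B

A is eclipsed. I at 0° is eclipsed with CHO at 0° (13.5); OH at 120° is eclipsed with H at 120° (5.9); H at 240° is eclipsed with NH2 at 240° (6.5). Total 25.9 kJ/mol.
B is eclipsed. I at 0° is eclipsed with H at 0° (6.6); OH at 120° is eclipsed with NH2 at 120° (9.2); H at 240° is eclipsed with CHO at 240° (5.7). Total 21.5 kJ/mol.
C is eclipsed. I at 0° is eclipsed with NH2 at 0° (10.6); OH at 120° is eclipsed with CHO at 120° (8.7); H at 240° is eclipsed with H at 240° (4.5). Total 23.8 kJ/mol.
B has the lowest total (21.5 kJ/mol).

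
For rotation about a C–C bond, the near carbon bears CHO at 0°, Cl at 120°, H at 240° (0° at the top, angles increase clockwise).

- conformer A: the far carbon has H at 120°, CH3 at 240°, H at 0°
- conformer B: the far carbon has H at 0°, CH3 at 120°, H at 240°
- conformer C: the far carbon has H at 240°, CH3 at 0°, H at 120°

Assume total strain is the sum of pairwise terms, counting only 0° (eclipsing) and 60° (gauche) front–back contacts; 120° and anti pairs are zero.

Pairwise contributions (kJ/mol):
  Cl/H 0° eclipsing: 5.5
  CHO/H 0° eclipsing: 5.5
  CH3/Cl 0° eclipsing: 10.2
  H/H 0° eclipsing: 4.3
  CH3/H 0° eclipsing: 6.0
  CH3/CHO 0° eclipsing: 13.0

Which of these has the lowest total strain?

A (eclipsed): CHO–H eclipsed, Cl–H eclipsed, H–CH3 eclipsed; 5.5 + 5.5 + 6.0 = 17.0 kJ/mol.
B (eclipsed): CHO–H eclipsed, Cl–CH3 eclipsed, H–H eclipsed; 5.5 + 10.2 + 4.3 = 20.0 kJ/mol.
C (eclipsed): CHO–CH3 eclipsed, Cl–H eclipsed, H–H eclipsed; 13.0 + 5.5 + 4.3 = 22.8 kJ/mol.
A has the lowest total (17.0 kJ/mol).

A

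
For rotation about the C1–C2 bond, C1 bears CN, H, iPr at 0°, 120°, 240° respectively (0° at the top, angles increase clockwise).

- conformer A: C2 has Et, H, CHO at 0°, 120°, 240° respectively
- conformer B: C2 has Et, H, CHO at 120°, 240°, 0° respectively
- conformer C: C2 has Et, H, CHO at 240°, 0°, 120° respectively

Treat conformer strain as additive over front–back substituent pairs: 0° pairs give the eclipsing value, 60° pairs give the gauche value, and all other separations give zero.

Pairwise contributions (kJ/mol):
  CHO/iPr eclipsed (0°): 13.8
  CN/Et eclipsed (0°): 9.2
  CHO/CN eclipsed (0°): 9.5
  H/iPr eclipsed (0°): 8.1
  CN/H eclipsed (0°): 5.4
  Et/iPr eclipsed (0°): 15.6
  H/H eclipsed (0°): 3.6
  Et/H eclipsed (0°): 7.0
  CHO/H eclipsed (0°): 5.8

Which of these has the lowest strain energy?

B

A (eclipsed): CN–Et eclipsed, H–H eclipsed, iPr–CHO eclipsed; 9.2 + 3.6 + 13.8 = 26.6 kJ/mol.
B (eclipsed): CN–CHO eclipsed, H–Et eclipsed, iPr–H eclipsed; 9.5 + 7.0 + 8.1 = 24.6 kJ/mol.
C (eclipsed): CN–H eclipsed, H–CHO eclipsed, iPr–Et eclipsed; 5.4 + 5.8 + 15.6 = 26.8 kJ/mol.
B has the lowest total (24.6 kJ/mol).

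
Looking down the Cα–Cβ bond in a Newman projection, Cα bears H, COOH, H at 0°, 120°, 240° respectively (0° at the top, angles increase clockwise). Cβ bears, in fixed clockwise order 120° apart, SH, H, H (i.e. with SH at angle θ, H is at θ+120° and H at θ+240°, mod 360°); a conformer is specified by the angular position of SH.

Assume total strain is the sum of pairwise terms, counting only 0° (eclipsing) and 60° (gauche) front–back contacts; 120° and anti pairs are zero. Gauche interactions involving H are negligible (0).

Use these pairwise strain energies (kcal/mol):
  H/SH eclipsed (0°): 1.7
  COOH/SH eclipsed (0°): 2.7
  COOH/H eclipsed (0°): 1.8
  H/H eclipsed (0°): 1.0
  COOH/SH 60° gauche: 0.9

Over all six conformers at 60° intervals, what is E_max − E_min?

4.7 kcal/mol

SH at 0° (eclipsed): H(0°)/SH(0°) eclipsed 1.7; COOH(120°)/H(120°) eclipsed 1.8; H(240°)/H(240°) eclipsed 1.0 → 4.5 kcal/mol.
SH at 60° (staggered): COOH(120°)/SH(60°) gauche 0.9 → 0.9 kcal/mol.
SH at 120° (eclipsed): H(0°)/H(0°) eclipsed 1.0; COOH(120°)/SH(120°) eclipsed 2.7; H(240°)/H(240°) eclipsed 1.0 → 4.7 kcal/mol.
SH at 180° (staggered): COOH(120°)/SH(180°) gauche 0.9 → 0.9 kcal/mol.
SH at 240° (eclipsed): H(0°)/H(0°) eclipsed 1.0; COOH(120°)/H(120°) eclipsed 1.8; H(240°)/SH(240°) eclipsed 1.7 → 4.5 kcal/mol.
SH at 300° (staggered): no non-H gauche contacts → 0.0 kcal/mol.
Max at 120° (4.7 kcal/mol), min at 300° (0.0 kcal/mol); barrier = 4.7 kcal/mol.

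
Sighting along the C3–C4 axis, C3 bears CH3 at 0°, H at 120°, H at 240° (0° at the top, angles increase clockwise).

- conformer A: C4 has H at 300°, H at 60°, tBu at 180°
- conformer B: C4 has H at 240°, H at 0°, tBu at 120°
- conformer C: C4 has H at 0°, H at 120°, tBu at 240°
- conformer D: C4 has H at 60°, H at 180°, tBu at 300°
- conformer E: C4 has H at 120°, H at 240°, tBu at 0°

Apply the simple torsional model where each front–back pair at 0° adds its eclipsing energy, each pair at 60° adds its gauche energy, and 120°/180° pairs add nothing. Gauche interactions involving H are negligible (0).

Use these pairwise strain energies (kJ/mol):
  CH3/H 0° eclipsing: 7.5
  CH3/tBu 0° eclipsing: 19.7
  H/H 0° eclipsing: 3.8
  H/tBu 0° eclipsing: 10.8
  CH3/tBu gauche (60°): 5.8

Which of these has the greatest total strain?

A (staggered): no non-H gauche contacts → 0.0 kJ/mol.
B (eclipsed): CH3–H eclipsed, H–tBu eclipsed, H–H eclipsed; 7.5 + 10.8 + 3.8 = 22.1 kJ/mol.
C (eclipsed): CH3–H eclipsed, H–H eclipsed, H–tBu eclipsed; 7.5 + 3.8 + 10.8 = 22.1 kJ/mol.
D (staggered): CH3–tBu gauche; 5.8 = 5.8 kJ/mol.
E (eclipsed): CH3–tBu eclipsed, H–H eclipsed, H–H eclipsed; 19.7 + 3.8 + 3.8 = 27.3 kJ/mol.
E has the highest total (27.3 kJ/mol).

E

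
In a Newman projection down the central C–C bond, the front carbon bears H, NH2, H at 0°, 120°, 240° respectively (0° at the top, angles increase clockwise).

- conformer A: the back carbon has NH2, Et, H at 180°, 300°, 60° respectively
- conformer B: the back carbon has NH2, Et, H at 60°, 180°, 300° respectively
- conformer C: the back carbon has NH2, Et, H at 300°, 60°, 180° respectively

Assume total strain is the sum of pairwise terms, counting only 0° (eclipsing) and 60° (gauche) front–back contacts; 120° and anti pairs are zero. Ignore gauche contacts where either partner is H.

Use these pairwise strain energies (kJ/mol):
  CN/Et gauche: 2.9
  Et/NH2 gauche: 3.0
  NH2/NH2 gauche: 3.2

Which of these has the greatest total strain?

A (staggered): NH2–NH2 gauche; 3.2 = 3.2 kJ/mol.
B (staggered): NH2–NH2 gauche, NH2–Et gauche; 3.2 + 3.0 = 6.2 kJ/mol.
C (staggered): NH2–Et gauche; 3.0 = 3.0 kJ/mol.
B has the highest total (6.2 kJ/mol).

B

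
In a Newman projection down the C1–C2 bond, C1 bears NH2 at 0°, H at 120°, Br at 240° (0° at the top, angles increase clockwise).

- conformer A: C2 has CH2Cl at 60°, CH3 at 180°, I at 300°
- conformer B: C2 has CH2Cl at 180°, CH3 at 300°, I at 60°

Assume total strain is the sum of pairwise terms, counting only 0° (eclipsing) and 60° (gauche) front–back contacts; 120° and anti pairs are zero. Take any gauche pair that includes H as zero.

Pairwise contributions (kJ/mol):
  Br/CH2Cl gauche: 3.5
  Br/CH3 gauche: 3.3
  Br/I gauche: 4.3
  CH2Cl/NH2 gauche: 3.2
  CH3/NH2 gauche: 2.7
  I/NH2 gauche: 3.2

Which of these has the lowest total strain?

B

A is staggered. NH2 at 0° is gauche with CH2Cl at 60° (3.2); NH2 at 0° is gauche with I at 300° (3.2); Br at 240° is gauche with CH3 at 180° (3.3); Br at 240° is gauche with I at 300° (4.3). Total 14.0 kJ/mol.
B is staggered. NH2 at 0° is gauche with CH3 at 300° (2.7); NH2 at 0° is gauche with I at 60° (3.2); Br at 240° is gauche with CH2Cl at 180° (3.5); Br at 240° is gauche with CH3 at 300° (3.3). Total 12.7 kJ/mol.
B has the lowest total (12.7 kJ/mol).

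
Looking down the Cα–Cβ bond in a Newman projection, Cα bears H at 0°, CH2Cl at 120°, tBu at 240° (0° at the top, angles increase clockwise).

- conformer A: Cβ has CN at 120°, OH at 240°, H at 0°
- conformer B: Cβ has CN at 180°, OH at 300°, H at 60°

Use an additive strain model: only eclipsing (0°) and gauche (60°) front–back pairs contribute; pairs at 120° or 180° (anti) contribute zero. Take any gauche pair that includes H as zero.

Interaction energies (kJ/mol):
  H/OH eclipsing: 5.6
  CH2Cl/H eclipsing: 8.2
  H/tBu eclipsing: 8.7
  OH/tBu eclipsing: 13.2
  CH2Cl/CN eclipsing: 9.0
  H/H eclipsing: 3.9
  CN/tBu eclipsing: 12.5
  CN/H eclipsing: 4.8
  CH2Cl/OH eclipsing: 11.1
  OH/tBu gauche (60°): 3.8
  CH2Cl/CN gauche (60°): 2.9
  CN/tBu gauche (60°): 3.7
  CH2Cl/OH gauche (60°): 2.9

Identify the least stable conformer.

A

A is eclipsed. H at 0° is eclipsed with H at 0° (3.9); CH2Cl at 120° is eclipsed with CN at 120° (9.0); tBu at 240° is eclipsed with OH at 240° (13.2). Total 26.1 kJ/mol.
B is staggered. CH2Cl at 120° is gauche with CN at 180° (2.9); tBu at 240° is gauche with CN at 180° (3.7); tBu at 240° is gauche with OH at 300° (3.8). Total 10.4 kJ/mol.
A has the highest total (26.1 kJ/mol).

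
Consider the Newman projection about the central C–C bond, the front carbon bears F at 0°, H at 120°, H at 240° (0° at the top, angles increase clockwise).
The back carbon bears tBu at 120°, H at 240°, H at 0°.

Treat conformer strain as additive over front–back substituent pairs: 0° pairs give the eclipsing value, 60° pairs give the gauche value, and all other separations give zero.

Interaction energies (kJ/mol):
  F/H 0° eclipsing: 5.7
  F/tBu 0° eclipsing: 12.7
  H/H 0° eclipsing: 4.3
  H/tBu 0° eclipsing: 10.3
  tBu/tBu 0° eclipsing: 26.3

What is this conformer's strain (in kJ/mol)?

20.3 kJ/mol

This conformer is eclipsed. F at 0° is eclipsed with H at 0° (5.7); H at 120° is eclipsed with tBu at 120° (10.3); H at 240° is eclipsed with H at 240° (4.3). Total 20.3 kJ/mol.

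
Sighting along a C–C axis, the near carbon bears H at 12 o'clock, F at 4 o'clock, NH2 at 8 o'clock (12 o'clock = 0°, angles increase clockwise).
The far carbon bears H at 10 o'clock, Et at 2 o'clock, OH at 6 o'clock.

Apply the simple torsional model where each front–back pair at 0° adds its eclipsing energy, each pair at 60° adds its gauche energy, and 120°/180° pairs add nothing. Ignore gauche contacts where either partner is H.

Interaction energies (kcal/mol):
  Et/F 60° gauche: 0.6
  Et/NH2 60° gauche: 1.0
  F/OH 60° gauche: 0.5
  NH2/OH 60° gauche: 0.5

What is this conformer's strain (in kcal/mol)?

This conformer (staggered): F–Et gauche, F–OH gauche, NH2–OH gauche; 0.6 + 0.5 + 0.5 = 1.6 kcal/mol.

1.6 kcal/mol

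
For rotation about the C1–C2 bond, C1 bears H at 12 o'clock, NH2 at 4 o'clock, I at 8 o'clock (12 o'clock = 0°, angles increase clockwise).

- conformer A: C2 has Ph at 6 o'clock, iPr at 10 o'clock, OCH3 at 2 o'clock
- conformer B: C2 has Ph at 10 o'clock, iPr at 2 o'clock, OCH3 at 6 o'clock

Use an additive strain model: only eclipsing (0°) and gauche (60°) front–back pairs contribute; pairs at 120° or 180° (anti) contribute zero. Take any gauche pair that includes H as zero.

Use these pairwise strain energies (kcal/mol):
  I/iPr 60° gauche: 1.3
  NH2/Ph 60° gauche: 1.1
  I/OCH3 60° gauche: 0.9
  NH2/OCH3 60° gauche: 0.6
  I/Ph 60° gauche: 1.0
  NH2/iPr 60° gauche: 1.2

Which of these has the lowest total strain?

B

A is staggered. NH2 at 120° is gauche with Ph at 180° (1.1); NH2 at 120° is gauche with OCH3 at 60° (0.6); I at 240° is gauche with Ph at 180° (1.0); I at 240° is gauche with iPr at 300° (1.3). Total 4.0 kcal/mol.
B is staggered. NH2 at 120° is gauche with iPr at 60° (1.2); NH2 at 120° is gauche with OCH3 at 180° (0.6); I at 240° is gauche with Ph at 300° (1.0); I at 240° is gauche with OCH3 at 180° (0.9). Total 3.7 kcal/mol.
B has the lowest total (3.7 kcal/mol).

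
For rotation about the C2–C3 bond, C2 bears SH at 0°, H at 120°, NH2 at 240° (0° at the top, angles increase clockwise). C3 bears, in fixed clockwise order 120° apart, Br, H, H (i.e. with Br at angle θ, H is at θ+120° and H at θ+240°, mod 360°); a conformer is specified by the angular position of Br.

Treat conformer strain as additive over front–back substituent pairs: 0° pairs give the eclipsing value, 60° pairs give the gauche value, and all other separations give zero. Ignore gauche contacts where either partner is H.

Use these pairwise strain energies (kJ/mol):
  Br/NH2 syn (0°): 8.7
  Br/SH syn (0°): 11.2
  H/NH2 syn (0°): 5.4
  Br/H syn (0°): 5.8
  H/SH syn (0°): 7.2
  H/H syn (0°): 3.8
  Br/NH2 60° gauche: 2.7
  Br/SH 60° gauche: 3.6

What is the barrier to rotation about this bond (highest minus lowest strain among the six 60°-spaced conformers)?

17.7 kJ/mol

Br at 0° is eclipsed. SH at 0° is eclipsed with Br at 0° (11.2); H at 120° is eclipsed with H at 120° (3.8); NH2 at 240° is eclipsed with H at 240° (5.4). Total 20.4 kJ/mol.
Br at 60° is staggered. SH at 0° is gauche with Br at 60° (3.6). Total 3.6 kJ/mol.
Br at 120° is eclipsed. SH at 0° is eclipsed with H at 0° (7.2); H at 120° is eclipsed with Br at 120° (5.8); NH2 at 240° is eclipsed with H at 240° (5.4). Total 18.4 kJ/mol.
Br at 180° is staggered. NH2 at 240° is gauche with Br at 180° (2.7). Total 2.7 kJ/mol.
Br at 240° is eclipsed. SH at 0° is eclipsed with H at 0° (7.2); H at 120° is eclipsed with H at 120° (3.8); NH2 at 240° is eclipsed with Br at 240° (8.7). Total 19.7 kJ/mol.
Br at 300° is staggered. SH at 0° is gauche with Br at 300° (3.6); NH2 at 240° is gauche with Br at 300° (2.7). Total 6.3 kJ/mol.
Max at 0° (20.4 kJ/mol), min at 180° (2.7 kJ/mol); barrier = 17.7 kJ/mol.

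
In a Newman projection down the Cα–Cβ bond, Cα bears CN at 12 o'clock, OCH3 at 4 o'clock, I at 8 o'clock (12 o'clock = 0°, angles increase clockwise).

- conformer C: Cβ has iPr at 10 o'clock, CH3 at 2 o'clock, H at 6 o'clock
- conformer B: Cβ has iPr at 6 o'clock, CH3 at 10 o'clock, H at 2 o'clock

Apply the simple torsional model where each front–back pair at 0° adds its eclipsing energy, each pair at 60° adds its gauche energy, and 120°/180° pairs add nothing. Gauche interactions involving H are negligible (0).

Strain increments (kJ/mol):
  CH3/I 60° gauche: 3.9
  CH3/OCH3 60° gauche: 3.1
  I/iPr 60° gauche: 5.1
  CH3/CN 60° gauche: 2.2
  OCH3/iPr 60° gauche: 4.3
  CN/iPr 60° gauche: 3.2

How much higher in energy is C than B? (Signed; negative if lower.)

-1.9 kJ/mol

C is staggered. CN at 0° is gauche with iPr at 300° (3.2); CN at 0° is gauche with CH3 at 60° (2.2); OCH3 at 120° is gauche with CH3 at 60° (3.1); I at 240° is gauche with iPr at 300° (5.1). Total 13.6 kJ/mol.
B is staggered. CN at 0° is gauche with CH3 at 300° (2.2); OCH3 at 120° is gauche with iPr at 180° (4.3); I at 240° is gauche with iPr at 180° (5.1); I at 240° is gauche with CH3 at 300° (3.9). Total 15.5 kJ/mol.
E(C) − E(B) = 13.6 − 15.5 = -1.9 kJ/mol.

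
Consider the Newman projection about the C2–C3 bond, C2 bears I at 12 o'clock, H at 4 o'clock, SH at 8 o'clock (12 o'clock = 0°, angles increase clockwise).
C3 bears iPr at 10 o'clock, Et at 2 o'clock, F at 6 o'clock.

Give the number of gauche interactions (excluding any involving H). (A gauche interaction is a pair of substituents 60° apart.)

Non-H gauche pairs: I(0°)/iPr(300°); I(0°)/Et(60°); SH(240°)/iPr(300°); SH(240°)/F(180°) — 4 interactions.

4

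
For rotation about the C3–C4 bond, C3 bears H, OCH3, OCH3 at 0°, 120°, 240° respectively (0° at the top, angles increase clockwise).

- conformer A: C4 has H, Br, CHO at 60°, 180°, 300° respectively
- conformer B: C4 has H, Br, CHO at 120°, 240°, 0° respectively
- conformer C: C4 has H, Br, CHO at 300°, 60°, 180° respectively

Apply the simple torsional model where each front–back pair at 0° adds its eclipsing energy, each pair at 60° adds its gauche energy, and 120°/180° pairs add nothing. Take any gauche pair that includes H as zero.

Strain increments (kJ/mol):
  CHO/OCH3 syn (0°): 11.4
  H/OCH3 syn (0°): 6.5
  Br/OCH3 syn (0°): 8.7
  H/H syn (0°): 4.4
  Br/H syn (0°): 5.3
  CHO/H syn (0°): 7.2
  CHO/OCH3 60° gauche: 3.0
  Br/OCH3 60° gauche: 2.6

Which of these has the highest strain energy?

A (staggered): OCH3(120°)/Br(180°) gauche 2.6; OCH3(240°)/Br(180°) gauche 2.6; OCH3(240°)/CHO(300°) gauche 3.0 → 8.2 kJ/mol.
B (eclipsed): H(0°)/CHO(0°) eclipsed 7.2; OCH3(120°)/H(120°) eclipsed 6.5; OCH3(240°)/Br(240°) eclipsed 8.7 → 22.4 kJ/mol.
C (staggered): OCH3(120°)/Br(60°) gauche 2.6; OCH3(120°)/CHO(180°) gauche 3.0; OCH3(240°)/CHO(180°) gauche 3.0 → 8.6 kJ/mol.
B has the highest total (22.4 kJ/mol).

B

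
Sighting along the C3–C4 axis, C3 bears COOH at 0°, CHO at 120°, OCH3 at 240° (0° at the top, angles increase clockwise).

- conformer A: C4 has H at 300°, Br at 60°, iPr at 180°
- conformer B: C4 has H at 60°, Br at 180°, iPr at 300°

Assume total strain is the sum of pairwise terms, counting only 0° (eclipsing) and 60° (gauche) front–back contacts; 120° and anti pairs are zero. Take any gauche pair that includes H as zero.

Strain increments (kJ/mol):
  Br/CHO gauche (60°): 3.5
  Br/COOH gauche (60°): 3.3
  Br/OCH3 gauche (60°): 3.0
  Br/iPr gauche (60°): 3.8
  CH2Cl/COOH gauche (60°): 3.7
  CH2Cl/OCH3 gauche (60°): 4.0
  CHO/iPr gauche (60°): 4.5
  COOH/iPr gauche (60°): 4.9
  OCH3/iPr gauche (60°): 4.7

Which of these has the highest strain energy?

A is staggered. COOH at 0° is gauche with Br at 60° (3.3); CHO at 120° is gauche with Br at 60° (3.5); CHO at 120° is gauche with iPr at 180° (4.5); OCH3 at 240° is gauche with iPr at 180° (4.7). Total 16.0 kJ/mol.
B is staggered. COOH at 0° is gauche with iPr at 300° (4.9); CHO at 120° is gauche with Br at 180° (3.5); OCH3 at 240° is gauche with Br at 180° (3.0); OCH3 at 240° is gauche with iPr at 300° (4.7). Total 16.1 kJ/mol.
B has the highest total (16.1 kJ/mol).

B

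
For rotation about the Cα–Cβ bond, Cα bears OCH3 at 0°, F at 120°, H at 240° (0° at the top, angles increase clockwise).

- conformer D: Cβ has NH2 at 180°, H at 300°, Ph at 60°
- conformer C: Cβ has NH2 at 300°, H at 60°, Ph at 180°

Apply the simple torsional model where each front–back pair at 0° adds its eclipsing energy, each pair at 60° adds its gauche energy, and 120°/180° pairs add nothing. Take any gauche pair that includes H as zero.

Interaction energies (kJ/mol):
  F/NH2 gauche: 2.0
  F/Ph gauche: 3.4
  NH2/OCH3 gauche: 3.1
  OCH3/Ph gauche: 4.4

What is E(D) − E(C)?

+3.3 kJ/mol

D (staggered): OCH3(0°)/Ph(60°) gauche 4.4; F(120°)/NH2(180°) gauche 2.0; F(120°)/Ph(60°) gauche 3.4 → 9.8 kJ/mol.
C (staggered): OCH3(0°)/NH2(300°) gauche 3.1; F(120°)/Ph(180°) gauche 3.4 → 6.5 kJ/mol.
E(D) − E(C) = 9.8 − 6.5 = +3.3 kJ/mol.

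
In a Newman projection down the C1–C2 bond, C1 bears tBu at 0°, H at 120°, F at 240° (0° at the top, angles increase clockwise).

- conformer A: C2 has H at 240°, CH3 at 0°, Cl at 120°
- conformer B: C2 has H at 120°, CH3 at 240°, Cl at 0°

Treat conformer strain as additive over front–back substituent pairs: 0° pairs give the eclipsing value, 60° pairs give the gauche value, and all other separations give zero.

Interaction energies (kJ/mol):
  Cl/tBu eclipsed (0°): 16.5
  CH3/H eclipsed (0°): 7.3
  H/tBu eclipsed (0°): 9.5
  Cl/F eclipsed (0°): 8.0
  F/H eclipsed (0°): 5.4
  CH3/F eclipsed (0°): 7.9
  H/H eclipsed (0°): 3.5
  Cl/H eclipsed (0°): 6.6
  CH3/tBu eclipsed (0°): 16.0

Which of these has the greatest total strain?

A

A (eclipsed): tBu–CH3 eclipsed, H–Cl eclipsed, F–H eclipsed; 16.0 + 6.6 + 5.4 = 28.0 kJ/mol.
B (eclipsed): tBu–Cl eclipsed, H–H eclipsed, F–CH3 eclipsed; 16.5 + 3.5 + 7.9 = 27.9 kJ/mol.
A has the highest total (28.0 kJ/mol).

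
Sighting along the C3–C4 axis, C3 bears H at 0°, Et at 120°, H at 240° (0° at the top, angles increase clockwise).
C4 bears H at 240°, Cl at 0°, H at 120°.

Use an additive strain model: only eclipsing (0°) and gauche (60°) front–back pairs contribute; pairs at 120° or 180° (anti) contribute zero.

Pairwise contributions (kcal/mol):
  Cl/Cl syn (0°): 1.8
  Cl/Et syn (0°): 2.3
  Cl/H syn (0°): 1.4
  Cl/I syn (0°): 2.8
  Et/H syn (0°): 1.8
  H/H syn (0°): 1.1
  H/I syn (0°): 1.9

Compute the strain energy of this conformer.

4.3 kcal/mol

This conformer is eclipsed. H at 0° is eclipsed with Cl at 0° (1.4); Et at 120° is eclipsed with H at 120° (1.8); H at 240° is eclipsed with H at 240° (1.1). Total 4.3 kcal/mol.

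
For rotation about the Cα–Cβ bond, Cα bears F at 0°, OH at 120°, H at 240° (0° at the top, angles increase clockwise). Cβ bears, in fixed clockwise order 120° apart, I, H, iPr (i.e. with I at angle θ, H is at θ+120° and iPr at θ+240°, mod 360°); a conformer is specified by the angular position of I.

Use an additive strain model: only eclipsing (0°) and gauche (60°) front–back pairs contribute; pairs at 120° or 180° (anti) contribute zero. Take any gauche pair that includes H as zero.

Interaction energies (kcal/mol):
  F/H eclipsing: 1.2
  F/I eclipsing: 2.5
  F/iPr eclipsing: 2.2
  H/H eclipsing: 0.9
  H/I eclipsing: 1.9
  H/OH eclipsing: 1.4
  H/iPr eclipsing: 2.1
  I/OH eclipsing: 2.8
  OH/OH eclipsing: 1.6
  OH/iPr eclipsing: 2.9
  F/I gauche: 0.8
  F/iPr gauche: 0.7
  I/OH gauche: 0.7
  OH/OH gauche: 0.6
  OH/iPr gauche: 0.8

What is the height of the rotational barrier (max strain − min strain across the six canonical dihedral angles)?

I at 0° (eclipsed): F–I eclipsed, OH–H eclipsed, H–iPr eclipsed; 2.5 + 1.4 + 2.1 = 6.0 kcal/mol.
I at 60° (staggered): F–I gauche, F–iPr gauche, OH–I gauche; 0.8 + 0.7 + 0.7 = 2.2 kcal/mol.
I at 120° (eclipsed): F–iPr eclipsed, OH–I eclipsed, H–H eclipsed; 2.2 + 2.8 + 0.9 = 5.9 kcal/mol.
I at 180° (staggered): F–iPr gauche, OH–I gauche, OH–iPr gauche; 0.7 + 0.7 + 0.8 = 2.2 kcal/mol.
I at 240° (eclipsed): F–H eclipsed, OH–iPr eclipsed, H–I eclipsed; 1.2 + 2.9 + 1.9 = 6.0 kcal/mol.
I at 300° (staggered): F–I gauche, OH–iPr gauche; 0.8 + 0.8 = 1.6 kcal/mol.
Max at 0° (6.0 kcal/mol), min at 300° (1.6 kcal/mol); barrier = 4.4 kcal/mol.

4.4 kcal/mol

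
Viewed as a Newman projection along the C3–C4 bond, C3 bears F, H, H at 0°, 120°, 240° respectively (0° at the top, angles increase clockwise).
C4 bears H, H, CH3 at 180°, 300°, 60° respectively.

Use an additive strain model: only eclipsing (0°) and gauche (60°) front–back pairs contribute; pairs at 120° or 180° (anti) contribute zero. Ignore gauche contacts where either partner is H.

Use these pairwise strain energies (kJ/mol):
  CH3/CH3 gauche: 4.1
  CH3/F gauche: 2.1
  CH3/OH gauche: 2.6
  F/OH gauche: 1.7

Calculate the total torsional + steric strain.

This conformer (staggered): F–CH3 gauche; 2.1 = 2.1 kJ/mol.

2.1 kJ/mol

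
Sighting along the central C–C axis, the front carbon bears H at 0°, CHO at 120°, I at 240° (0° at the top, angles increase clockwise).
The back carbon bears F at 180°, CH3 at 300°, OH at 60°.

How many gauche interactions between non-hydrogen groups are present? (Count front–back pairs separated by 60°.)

4

Non-H gauche pairs: CHO(120°)/F(180°); CHO(120°)/OH(60°); I(240°)/F(180°); I(240°)/CH3(300°) — 4 interactions.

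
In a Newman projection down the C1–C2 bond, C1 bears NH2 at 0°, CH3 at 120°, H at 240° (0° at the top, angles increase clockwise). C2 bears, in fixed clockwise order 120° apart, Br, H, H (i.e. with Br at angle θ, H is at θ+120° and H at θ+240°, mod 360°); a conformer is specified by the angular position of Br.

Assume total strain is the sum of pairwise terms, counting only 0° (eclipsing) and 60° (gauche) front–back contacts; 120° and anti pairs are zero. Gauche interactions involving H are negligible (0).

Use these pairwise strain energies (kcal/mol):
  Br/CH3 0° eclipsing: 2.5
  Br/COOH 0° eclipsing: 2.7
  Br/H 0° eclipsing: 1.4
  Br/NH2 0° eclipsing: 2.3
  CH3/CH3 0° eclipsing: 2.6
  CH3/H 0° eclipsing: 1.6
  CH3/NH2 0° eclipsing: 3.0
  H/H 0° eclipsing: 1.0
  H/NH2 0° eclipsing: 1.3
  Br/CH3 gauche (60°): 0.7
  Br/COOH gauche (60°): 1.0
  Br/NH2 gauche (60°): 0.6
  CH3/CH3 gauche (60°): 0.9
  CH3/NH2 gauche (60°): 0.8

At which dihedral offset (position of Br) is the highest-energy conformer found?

0°

Br at 0° (eclipsed): NH2–Br eclipsed, CH3–H eclipsed, H–H eclipsed; 2.3 + 1.6 + 1.0 = 4.9 kcal/mol.
Br at 60° (staggered): NH2–Br gauche, CH3–Br gauche; 0.6 + 0.7 = 1.3 kcal/mol.
Br at 120° (eclipsed): NH2–H eclipsed, CH3–Br eclipsed, H–H eclipsed; 1.3 + 2.5 + 1.0 = 4.8 kcal/mol.
Br at 180° (staggered): CH3–Br gauche; 0.7 = 0.7 kcal/mol.
Br at 240° (eclipsed): NH2–H eclipsed, CH3–H eclipsed, H–Br eclipsed; 1.3 + 1.6 + 1.4 = 4.3 kcal/mol.
Br at 300° (staggered): NH2–Br gauche; 0.6 = 0.6 kcal/mol.
The maximum (4.9 kcal/mol) occurs with Br at 0°.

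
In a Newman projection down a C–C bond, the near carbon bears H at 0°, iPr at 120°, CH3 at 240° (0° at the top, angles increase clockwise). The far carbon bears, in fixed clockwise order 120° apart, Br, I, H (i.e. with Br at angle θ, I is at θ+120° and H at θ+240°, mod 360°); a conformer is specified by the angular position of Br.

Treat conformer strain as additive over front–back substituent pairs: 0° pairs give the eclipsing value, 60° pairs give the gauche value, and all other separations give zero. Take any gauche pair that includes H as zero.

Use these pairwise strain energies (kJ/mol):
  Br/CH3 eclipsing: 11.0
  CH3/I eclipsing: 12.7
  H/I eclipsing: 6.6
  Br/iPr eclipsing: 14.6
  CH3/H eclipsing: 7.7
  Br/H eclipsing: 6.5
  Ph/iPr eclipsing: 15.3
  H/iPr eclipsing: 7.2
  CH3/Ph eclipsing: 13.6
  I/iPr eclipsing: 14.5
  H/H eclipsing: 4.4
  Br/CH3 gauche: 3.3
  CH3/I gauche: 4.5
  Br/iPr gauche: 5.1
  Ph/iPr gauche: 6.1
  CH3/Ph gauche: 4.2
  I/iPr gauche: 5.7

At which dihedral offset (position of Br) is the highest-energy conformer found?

Br at 0° (eclipsed): H–Br eclipsed, iPr–I eclipsed, CH3–H eclipsed; 6.5 + 14.5 + 7.7 = 28.7 kJ/mol.
Br at 60° (staggered): iPr–Br gauche, iPr–I gauche, CH3–I gauche; 5.1 + 5.7 + 4.5 = 15.3 kJ/mol.
Br at 120° (eclipsed): H–H eclipsed, iPr–Br eclipsed, CH3–I eclipsed; 4.4 + 14.6 + 12.7 = 31.7 kJ/mol.
Br at 180° (staggered): iPr–Br gauche, CH3–Br gauche, CH3–I gauche; 5.1 + 3.3 + 4.5 = 12.9 kJ/mol.
Br at 240° (eclipsed): H–I eclipsed, iPr–H eclipsed, CH3–Br eclipsed; 6.6 + 7.2 + 11.0 = 24.8 kJ/mol.
Br at 300° (staggered): iPr–I gauche, CH3–Br gauche; 5.7 + 3.3 = 9.0 kJ/mol.
The maximum (31.7 kJ/mol) occurs with Br at 120°.

120°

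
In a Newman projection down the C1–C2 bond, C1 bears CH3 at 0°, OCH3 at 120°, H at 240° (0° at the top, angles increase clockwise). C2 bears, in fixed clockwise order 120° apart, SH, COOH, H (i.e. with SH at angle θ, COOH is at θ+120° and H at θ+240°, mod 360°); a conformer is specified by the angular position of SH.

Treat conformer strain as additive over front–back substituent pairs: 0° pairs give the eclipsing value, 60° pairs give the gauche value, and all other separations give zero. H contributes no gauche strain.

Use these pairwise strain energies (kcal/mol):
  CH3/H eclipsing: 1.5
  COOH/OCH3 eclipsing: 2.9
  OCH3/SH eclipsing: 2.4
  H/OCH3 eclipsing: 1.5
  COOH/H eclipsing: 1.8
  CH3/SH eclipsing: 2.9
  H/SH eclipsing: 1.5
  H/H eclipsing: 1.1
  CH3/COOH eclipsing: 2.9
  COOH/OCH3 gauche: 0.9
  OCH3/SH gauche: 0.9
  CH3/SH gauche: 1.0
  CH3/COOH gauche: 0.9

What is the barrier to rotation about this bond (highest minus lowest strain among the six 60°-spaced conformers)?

5.1 kcal/mol

SH at 0° (eclipsed): CH3(0°)/SH(0°) eclipsed 2.9; OCH3(120°)/COOH(120°) eclipsed 2.9; H(240°)/H(240°) eclipsed 1.1 → 6.9 kcal/mol.
SH at 60° (staggered): CH3(0°)/SH(60°) gauche 1.0; OCH3(120°)/SH(60°) gauche 0.9; OCH3(120°)/COOH(180°) gauche 0.9 → 2.8 kcal/mol.
SH at 120° (eclipsed): CH3(0°)/H(0°) eclipsed 1.5; OCH3(120°)/SH(120°) eclipsed 2.4; H(240°)/COOH(240°) eclipsed 1.8 → 5.7 kcal/mol.
SH at 180° (staggered): CH3(0°)/COOH(300°) gauche 0.9; OCH3(120°)/SH(180°) gauche 0.9 → 1.8 kcal/mol.
SH at 240° (eclipsed): CH3(0°)/COOH(0°) eclipsed 2.9; OCH3(120°)/H(120°) eclipsed 1.5; H(240°)/SH(240°) eclipsed 1.5 → 5.9 kcal/mol.
SH at 300° (staggered): CH3(0°)/SH(300°) gauche 1.0; CH3(0°)/COOH(60°) gauche 0.9; OCH3(120°)/COOH(60°) gauche 0.9 → 2.8 kcal/mol.
Max at 0° (6.9 kcal/mol), min at 180° (1.8 kcal/mol); barrier = 5.1 kcal/mol.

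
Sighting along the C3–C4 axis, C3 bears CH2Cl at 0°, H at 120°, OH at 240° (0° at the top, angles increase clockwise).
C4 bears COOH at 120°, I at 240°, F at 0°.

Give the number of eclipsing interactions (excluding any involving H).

2

Non-H eclipsing pairs: CH2Cl(0°)/F(0°); OH(240°)/I(240°) — 2 interactions.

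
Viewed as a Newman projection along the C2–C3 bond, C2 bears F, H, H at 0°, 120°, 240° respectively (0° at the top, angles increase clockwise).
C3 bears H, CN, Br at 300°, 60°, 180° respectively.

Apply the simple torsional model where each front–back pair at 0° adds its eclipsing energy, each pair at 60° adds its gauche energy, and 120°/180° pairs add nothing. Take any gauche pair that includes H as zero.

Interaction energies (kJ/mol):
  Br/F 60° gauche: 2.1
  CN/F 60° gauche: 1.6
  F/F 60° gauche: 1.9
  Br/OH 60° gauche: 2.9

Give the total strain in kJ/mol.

This conformer is staggered. F at 0° is gauche with CN at 60° (1.6). Total 1.6 kJ/mol.

1.6 kJ/mol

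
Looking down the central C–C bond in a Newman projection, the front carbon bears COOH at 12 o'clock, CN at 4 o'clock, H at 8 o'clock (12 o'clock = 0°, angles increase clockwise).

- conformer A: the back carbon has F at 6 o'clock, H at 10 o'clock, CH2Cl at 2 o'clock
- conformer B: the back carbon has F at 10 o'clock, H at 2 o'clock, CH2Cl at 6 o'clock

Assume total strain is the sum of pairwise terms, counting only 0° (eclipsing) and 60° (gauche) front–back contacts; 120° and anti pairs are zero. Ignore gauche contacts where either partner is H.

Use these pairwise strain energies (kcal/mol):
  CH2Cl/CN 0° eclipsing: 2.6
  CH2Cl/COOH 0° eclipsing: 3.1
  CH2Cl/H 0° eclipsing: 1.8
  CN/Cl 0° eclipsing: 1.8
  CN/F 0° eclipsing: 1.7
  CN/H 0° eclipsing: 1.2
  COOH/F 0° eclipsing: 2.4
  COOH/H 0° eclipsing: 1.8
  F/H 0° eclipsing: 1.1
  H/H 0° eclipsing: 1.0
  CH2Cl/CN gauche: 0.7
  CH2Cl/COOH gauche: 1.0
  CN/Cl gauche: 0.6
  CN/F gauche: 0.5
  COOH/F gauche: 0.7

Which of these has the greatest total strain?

A (staggered): COOH–CH2Cl gauche, CN–F gauche, CN–CH2Cl gauche; 1.0 + 0.5 + 0.7 = 2.2 kcal/mol.
B (staggered): COOH–F gauche, CN–CH2Cl gauche; 0.7 + 0.7 = 1.4 kcal/mol.
A has the highest total (2.2 kcal/mol).

A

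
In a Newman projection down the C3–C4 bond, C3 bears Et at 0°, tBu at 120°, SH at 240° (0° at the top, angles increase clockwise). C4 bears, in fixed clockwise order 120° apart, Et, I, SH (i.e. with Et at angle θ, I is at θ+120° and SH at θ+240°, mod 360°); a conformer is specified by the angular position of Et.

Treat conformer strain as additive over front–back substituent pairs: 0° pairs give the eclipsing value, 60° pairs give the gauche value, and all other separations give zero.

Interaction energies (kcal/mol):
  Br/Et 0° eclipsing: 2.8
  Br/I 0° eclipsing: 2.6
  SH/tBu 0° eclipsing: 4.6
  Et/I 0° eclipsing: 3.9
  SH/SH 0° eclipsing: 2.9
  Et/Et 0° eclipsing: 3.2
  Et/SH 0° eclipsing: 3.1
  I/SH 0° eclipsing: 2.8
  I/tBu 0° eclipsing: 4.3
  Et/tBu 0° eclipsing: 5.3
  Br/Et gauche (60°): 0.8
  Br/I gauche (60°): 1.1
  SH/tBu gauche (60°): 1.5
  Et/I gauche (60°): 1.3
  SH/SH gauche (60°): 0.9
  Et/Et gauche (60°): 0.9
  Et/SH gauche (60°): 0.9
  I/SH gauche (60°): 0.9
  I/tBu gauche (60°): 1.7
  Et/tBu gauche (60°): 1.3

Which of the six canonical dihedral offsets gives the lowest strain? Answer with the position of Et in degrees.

60°

Et at 0° (eclipsed): Et(0°)/Et(0°) eclipsed 3.2; tBu(120°)/I(120°) eclipsed 4.3; SH(240°)/SH(240°) eclipsed 2.9 → 10.4 kcal/mol.
Et at 60° (staggered): Et(0°)/Et(60°) gauche 0.9; Et(0°)/SH(300°) gauche 0.9; tBu(120°)/Et(60°) gauche 1.3; tBu(120°)/I(180°) gauche 1.7; SH(240°)/I(180°) gauche 0.9; SH(240°)/SH(300°) gauche 0.9 → 6.6 kcal/mol.
Et at 120° (eclipsed): Et(0°)/SH(0°) eclipsed 3.1; tBu(120°)/Et(120°) eclipsed 5.3; SH(240°)/I(240°) eclipsed 2.8 → 11.2 kcal/mol.
Et at 180° (staggered): Et(0°)/I(300°) gauche 1.3; Et(0°)/SH(60°) gauche 0.9; tBu(120°)/Et(180°) gauche 1.3; tBu(120°)/SH(60°) gauche 1.5; SH(240°)/Et(180°) gauche 0.9; SH(240°)/I(300°) gauche 0.9 → 6.8 kcal/mol.
Et at 240° (eclipsed): Et(0°)/I(0°) eclipsed 3.9; tBu(120°)/SH(120°) eclipsed 4.6; SH(240°)/Et(240°) eclipsed 3.1 → 11.6 kcal/mol.
Et at 300° (staggered): Et(0°)/Et(300°) gauche 0.9; Et(0°)/I(60°) gauche 1.3; tBu(120°)/I(60°) gauche 1.7; tBu(120°)/SH(180°) gauche 1.5; SH(240°)/Et(300°) gauche 0.9; SH(240°)/SH(180°) gauche 0.9 → 7.2 kcal/mol.
The minimum (6.6 kcal/mol) occurs with Et at 60°.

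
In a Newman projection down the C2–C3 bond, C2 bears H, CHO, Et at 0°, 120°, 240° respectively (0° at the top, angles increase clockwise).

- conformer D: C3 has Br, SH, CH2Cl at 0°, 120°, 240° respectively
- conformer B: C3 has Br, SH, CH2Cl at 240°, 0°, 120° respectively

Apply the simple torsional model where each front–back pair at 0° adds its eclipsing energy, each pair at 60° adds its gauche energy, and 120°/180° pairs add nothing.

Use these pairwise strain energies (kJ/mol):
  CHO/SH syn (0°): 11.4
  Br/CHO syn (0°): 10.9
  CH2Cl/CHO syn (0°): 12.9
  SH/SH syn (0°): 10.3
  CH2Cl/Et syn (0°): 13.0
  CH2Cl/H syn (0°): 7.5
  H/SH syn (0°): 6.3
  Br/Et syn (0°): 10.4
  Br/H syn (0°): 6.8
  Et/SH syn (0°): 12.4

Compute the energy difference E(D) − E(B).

D (eclipsed): H–Br eclipsed, CHO–SH eclipsed, Et–CH2Cl eclipsed; 6.8 + 11.4 + 13.0 = 31.2 kJ/mol.
B (eclipsed): H–SH eclipsed, CHO–CH2Cl eclipsed, Et–Br eclipsed; 6.3 + 12.9 + 10.4 = 29.6 kJ/mol.
E(D) − E(B) = 31.2 − 29.6 = +1.6 kJ/mol.

+1.6 kJ/mol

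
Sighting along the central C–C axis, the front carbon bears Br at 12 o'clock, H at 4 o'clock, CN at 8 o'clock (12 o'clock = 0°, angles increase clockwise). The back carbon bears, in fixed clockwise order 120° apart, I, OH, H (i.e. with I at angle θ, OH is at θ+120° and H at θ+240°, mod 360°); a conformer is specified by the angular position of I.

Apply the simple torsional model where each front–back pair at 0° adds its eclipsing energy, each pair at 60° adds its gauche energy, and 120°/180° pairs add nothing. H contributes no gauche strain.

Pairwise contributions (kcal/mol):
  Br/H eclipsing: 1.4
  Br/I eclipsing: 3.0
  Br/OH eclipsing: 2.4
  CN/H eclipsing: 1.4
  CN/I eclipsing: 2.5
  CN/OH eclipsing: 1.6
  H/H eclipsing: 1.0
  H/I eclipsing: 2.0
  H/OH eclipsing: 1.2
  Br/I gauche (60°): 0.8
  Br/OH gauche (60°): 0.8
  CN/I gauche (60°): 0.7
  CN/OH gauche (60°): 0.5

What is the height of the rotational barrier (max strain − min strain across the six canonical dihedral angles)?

4.6 kcal/mol

I at 0° (eclipsed): Br–I eclipsed, H–OH eclipsed, CN–H eclipsed; 3.0 + 1.2 + 1.4 = 5.6 kcal/mol.
I at 60° (staggered): Br–I gauche, CN–OH gauche; 0.8 + 0.5 = 1.3 kcal/mol.
I at 120° (eclipsed): Br–H eclipsed, H–I eclipsed, CN–OH eclipsed; 1.4 + 2.0 + 1.6 = 5.0 kcal/mol.
I at 180° (staggered): Br–OH gauche, CN–I gauche, CN–OH gauche; 0.8 + 0.7 + 0.5 = 2.0 kcal/mol.
I at 240° (eclipsed): Br–OH eclipsed, H–H eclipsed, CN–I eclipsed; 2.4 + 1.0 + 2.5 = 5.9 kcal/mol.
I at 300° (staggered): Br–I gauche, Br–OH gauche, CN–I gauche; 0.8 + 0.8 + 0.7 = 2.3 kcal/mol.
Max at 240° (5.9 kcal/mol), min at 60° (1.3 kcal/mol); barrier = 4.6 kcal/mol.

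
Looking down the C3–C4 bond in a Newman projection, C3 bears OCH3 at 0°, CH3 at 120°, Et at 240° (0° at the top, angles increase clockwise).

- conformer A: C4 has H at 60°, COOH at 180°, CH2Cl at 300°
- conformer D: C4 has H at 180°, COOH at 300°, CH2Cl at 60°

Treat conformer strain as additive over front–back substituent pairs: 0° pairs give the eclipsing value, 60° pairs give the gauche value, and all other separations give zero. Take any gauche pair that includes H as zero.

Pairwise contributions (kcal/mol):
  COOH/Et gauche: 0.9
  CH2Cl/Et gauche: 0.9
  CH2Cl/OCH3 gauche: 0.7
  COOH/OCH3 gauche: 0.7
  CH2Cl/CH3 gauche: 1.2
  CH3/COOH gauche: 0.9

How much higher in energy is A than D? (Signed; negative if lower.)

-0.1 kcal/mol

A (staggered): OCH3–CH2Cl gauche, CH3–COOH gauche, Et–COOH gauche, Et–CH2Cl gauche; 0.7 + 0.9 + 0.9 + 0.9 = 3.4 kcal/mol.
D (staggered): OCH3–COOH gauche, OCH3–CH2Cl gauche, CH3–CH2Cl gauche, Et–COOH gauche; 0.7 + 0.7 + 1.2 + 0.9 = 3.5 kcal/mol.
E(A) − E(D) = 3.4 − 3.5 = -0.1 kcal/mol.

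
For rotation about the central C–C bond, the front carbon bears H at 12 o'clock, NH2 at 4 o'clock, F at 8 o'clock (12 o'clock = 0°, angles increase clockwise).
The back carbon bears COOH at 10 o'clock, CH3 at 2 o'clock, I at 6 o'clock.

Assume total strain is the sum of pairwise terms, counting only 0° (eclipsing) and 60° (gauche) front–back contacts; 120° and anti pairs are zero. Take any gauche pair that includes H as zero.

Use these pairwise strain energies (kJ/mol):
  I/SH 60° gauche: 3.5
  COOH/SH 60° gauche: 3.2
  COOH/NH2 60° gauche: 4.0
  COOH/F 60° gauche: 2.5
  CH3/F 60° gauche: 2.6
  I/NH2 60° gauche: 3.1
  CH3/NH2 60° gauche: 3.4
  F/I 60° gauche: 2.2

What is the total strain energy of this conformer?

This conformer (staggered): NH2–CH3 gauche, NH2–I gauche, F–COOH gauche, F–I gauche; 3.4 + 3.1 + 2.5 + 2.2 = 11.2 kJ/mol.

11.2 kJ/mol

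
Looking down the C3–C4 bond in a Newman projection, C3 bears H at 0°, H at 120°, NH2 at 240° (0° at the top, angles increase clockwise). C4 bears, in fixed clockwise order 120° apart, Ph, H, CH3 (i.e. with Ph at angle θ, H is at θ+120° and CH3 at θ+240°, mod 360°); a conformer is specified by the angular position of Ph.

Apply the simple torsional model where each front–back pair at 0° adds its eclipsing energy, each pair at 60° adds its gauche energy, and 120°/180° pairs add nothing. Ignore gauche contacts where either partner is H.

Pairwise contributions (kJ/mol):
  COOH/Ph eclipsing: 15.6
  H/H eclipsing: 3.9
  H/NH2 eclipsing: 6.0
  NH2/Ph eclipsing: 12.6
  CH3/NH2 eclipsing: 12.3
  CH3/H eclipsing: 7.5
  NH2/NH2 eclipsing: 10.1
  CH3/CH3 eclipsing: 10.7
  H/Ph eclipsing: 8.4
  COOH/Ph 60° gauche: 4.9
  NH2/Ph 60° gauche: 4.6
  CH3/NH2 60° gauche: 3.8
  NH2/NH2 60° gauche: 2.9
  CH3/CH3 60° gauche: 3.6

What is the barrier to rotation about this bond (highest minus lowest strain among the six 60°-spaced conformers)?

20.8 kJ/mol

Ph at 0° is eclipsed. H at 0° is eclipsed with Ph at 0° (8.4); H at 120° is eclipsed with H at 120° (3.9); NH2 at 240° is eclipsed with CH3 at 240° (12.3). Total 24.6 kJ/mol.
Ph at 60° is staggered. NH2 at 240° is gauche with CH3 at 300° (3.8). Total 3.8 kJ/mol.
Ph at 120° is eclipsed. H at 0° is eclipsed with CH3 at 0° (7.5); H at 120° is eclipsed with Ph at 120° (8.4); NH2 at 240° is eclipsed with H at 240° (6.0). Total 21.9 kJ/mol.
Ph at 180° is staggered. NH2 at 240° is gauche with Ph at 180° (4.6). Total 4.6 kJ/mol.
Ph at 240° is eclipsed. H at 0° is eclipsed with H at 0° (3.9); H at 120° is eclipsed with CH3 at 120° (7.5); NH2 at 240° is eclipsed with Ph at 240° (12.6). Total 24.0 kJ/mol.
Ph at 300° is staggered. NH2 at 240° is gauche with Ph at 300° (4.6); NH2 at 240° is gauche with CH3 at 180° (3.8). Total 8.4 kJ/mol.
Max at 0° (24.6 kJ/mol), min at 60° (3.8 kJ/mol); barrier = 20.8 kJ/mol.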